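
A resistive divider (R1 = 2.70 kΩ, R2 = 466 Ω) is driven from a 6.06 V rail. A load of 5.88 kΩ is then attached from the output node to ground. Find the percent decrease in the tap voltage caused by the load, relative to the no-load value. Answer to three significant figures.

6.33 %

The divider's output (Thévenin) resistance is R1‖R2 = 397.4 Ω.
Fractional drop under load = R_th/(R_th + R_L) = 397.4 / (397.4 + 5880) = 0.06331.
So the output falls by 6.33 %.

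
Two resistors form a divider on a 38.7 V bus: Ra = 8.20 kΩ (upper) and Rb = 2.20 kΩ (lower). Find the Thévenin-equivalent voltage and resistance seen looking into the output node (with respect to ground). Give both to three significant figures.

V_th = 8.19 V, R_th = 1.73 kΩ

V_th is the open-circuit tap voltage: 38.7 × 2.20/(8.20 + 2.20) = 8.19 V.
With the supply zeroed, Ra and Rb appear in parallel from the tap: R_th = Ra‖Rb = (8.20 × 2.20)/10.40 = 1.73 kΩ.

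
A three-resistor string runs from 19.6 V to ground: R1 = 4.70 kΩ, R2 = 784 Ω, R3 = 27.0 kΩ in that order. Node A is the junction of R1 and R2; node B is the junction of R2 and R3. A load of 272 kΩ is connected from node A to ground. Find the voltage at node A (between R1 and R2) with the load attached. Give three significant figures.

V ≈ 16.5 V

Below node A the series string R2+R3 = 27780 Ω sits in parallel with the 272000 Ω load: 25210 Ω.
V_A = 19.6 × 25210/(4700 + 25210) = 16.5 V.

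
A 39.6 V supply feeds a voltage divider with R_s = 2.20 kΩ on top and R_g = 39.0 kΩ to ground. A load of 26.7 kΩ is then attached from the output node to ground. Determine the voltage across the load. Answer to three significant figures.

V_out ≈ 34.8 V

The load sits in parallel with R_g: R_g‖R_L = (39.0 × 26.7) / (39.0 + 26.7) = 15.85 kΩ.
V_out = 39.6 × 15.85 / (2.20 + 15.85) = 39.6 × 15.85/18.05 = 34.8 V.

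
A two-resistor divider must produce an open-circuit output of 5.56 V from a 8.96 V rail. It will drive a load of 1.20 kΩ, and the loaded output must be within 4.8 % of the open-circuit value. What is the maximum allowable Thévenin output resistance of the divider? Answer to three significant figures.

Loading drop = R_th/(R_th + R_L) ≤ 0.0480, so R_th ≤ R_L · ε/(1−ε) = 1.20 kΩ × 0.0480/0.9520 = 60.5 Ω.

R_th ≤ 60.5 Ω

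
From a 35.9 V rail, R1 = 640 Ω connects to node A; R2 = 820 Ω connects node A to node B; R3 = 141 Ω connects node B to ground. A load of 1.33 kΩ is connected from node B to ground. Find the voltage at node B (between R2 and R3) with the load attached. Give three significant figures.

At node B, R3 is in parallel with the load: R3‖R_L = 127.5 Ω.
Below node A the resistance is R2 + (R3‖R_L) = 947.5 Ω, so V_A = 35.9 × 947.5/1587 = 21.43 V.
Then V_B = V_A × (R3‖R_L)/(R2 + R3‖R_L) = 21.43 × 127.5/947.5 = 2.88 V.

V ≈ 2.88 V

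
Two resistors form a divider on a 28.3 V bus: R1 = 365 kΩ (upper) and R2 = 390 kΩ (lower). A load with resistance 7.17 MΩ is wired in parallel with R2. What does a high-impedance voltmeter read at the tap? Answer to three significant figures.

The load sits in parallel with R2: R2‖R_L = (390 × 7170) / (390 + 7170) = 369.9 kΩ.
V_out = 28.3 × 369.9 / (365 + 369.9) = 28.3 × 369.9/734.9 = 14.2 V.
(Unloaded it would have been 14.6 V.)

V_out ≈ 14.2 V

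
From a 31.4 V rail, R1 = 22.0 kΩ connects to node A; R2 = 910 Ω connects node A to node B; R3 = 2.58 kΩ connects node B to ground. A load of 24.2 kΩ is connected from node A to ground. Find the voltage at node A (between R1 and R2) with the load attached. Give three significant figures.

V ≈ 3.82 V

Below node A the series string R2+R3 = 3490 Ω sits in parallel with the 24200 Ω load: 3050 Ω.
V_A = 31.4 × 3050/(22000 + 3050) = 3.82 V.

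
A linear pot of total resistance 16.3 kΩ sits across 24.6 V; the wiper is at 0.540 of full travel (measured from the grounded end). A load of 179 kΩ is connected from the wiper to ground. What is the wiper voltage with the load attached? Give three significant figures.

V ≈ 13.0 V

The wiper splits the pot into (1−α)R = 7.498 kΩ above and αR = 8.802 kΩ below.
Lower section ‖ load = 8.389 kΩ.
V_wiper = 24.6 × 8.389/(7.498 + 8.389) = 13.0 V.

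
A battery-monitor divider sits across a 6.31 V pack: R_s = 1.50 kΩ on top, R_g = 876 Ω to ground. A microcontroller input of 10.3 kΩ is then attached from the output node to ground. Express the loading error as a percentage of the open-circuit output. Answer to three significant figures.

5.10 %

The divider's output (Thévenin) resistance is R_s‖R_g = 553.0 Ω.
Fractional drop under load = R_th/(R_th + R_L) = 553.0 / (553.0 + 10300) = 0.05096.
So the output falls by 5.10 %.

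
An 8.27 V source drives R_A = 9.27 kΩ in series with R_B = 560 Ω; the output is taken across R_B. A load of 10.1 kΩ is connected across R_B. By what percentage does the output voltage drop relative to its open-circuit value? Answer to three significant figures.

The divider's output (Thévenin) resistance is R_A‖R_B = 528.1 Ω.
Fractional drop under load = R_th/(R_th + R_L) = 528.1 / (528.1 + 10100) = 0.04969.
So the output falls by 4.97 %.

4.97 %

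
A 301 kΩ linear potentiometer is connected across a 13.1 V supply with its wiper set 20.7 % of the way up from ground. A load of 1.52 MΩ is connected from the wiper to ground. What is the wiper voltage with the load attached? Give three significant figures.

The wiper splits the pot into (1−α)R = 238.7 kΩ above and αR = 62.31 kΩ below.
Lower section ‖ load = 59.85 kΩ.
V_wiper = 13.1 × 59.85/(238.7 + 59.85) = 2.63 V.

V ≈ 2.63 V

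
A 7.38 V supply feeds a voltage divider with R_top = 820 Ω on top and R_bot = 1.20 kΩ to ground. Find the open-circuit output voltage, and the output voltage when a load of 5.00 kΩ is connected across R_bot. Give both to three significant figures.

Unloaded: 4.38 V; loaded: 3.99 V

Open-circuit: V = 7.38 × 1200/(820 + 1200) = 4.38 V.
With the load, R_bot becomes R_bot‖R_L = 967.7 Ω, so V = 7.38 × 967.7/1788 = 3.99 V.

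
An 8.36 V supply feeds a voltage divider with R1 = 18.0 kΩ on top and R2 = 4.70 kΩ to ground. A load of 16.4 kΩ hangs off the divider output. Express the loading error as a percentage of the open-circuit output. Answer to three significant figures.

18.5 %

Unloaded V = 8.36 × 4.70/22.70 = 1.731 V.
Loaded: R2‖R_L = 3.653 kΩ, giving V = 8.36 × 3.653/21.65 = 1.410 V.
Drop = (1.731 − 1.410) / 1.731 = 18.5 %.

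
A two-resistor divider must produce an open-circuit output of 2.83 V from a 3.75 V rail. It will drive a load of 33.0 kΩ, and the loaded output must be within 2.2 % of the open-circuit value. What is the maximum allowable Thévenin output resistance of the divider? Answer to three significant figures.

R_th ≤ 742 Ω

Loading drop = R_th/(R_th + R_L) ≤ 0.0220, so R_th ≤ R_L · ε/(1−ε) = 33.0 kΩ × 0.0220/0.9780 = 742 Ω.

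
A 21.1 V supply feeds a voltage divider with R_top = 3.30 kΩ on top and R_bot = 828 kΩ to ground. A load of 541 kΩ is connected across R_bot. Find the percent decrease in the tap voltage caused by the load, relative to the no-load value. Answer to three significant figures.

The divider's output (Thévenin) resistance is R_top‖R_bot = 3.287 kΩ.
Fractional drop under load = R_th/(R_th + R_L) = 3.287 / (3.287 + 541) = 0.006039.
So the output falls by 0.604 %.

0.604 %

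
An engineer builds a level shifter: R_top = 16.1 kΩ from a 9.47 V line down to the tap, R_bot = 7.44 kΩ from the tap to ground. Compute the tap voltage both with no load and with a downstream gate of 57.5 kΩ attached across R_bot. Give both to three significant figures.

Unloaded: 2.99 V; loaded: 2.75 V

Open-circuit: V = 9.47 × 7.44/(16.1 + 7.44) = 2.99 V.
With the load, R_bot becomes R_bot‖R_L = 6.588 kΩ, so V = 9.47 × 6.588/22.69 = 2.75 V.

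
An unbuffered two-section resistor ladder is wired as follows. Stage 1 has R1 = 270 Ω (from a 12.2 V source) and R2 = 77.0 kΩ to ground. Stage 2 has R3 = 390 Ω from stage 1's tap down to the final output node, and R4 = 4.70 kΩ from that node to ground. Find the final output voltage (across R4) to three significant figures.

V_out ≈ 10.7 V

Stage 2 presents R3+R4 = 5090 Ω as a load on stage 1's tap.
Stage 1's lower leg becomes R2‖(R3+R4) = 4774 Ω, so V_mid = 12.2 × 4774/5044 = 11.55 V.
Stage 2 is itself unloaded: V_out = V_mid × R4/(R3+R4) = 11.55 × 4700/5090 = 10.7 V.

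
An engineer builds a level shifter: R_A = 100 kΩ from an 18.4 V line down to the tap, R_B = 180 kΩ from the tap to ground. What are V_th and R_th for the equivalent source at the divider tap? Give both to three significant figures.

V_th is the open-circuit tap voltage: 18.4 × 180/(100 + 180) = 11.8 V.
With the supply zeroed, R_A and R_B appear in parallel from the tap: R_th = R_A‖R_B = (100 × 180)/280.0 = 64.3 kΩ.

V_th = 11.8 V, R_th = 64.3 kΩ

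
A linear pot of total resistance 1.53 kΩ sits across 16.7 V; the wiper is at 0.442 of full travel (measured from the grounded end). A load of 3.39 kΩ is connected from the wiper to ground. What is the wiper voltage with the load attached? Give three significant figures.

The wiper splits the pot into (1−α)R = 853.7 Ω above and αR = 676.3 Ω below.
Lower section ‖ load = 563.8 Ω.
V_wiper = 16.7 × 563.8/(853.7 + 563.8) = 6.64 V.

V ≈ 6.64 V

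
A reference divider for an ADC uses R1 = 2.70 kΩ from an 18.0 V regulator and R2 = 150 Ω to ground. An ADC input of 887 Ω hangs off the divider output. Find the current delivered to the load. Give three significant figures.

R2‖R_L = 128.3 Ω; V_out = 18.0 × 128.3/2828 = 0.8165 V.
I_L = V_out / R_L = 0.8165 / 887 Ω = 0.921 mA.

I_L ≈ 0.921 mA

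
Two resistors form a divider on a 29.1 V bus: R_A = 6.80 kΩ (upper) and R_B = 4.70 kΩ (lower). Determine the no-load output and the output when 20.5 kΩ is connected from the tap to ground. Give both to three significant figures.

Unloaded: 11.9 V; loaded: 10.5 V

Open-circuit: V = 29.1 × 4.70/(6.80 + 4.70) = 11.9 V.
With the load, R_B becomes R_B‖R_L = 3.823 kΩ, so V = 29.1 × 3.823/10.62 = 10.5 V.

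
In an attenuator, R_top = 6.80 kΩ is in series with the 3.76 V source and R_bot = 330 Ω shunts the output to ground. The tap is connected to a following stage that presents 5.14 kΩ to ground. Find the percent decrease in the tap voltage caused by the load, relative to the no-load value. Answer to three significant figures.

The divider's output (Thévenin) resistance is R_top‖R_bot = 314.7 Ω.
Fractional drop under load = R_th/(R_th + R_L) = 314.7 / (314.7 + 5140) = 0.05770.
So the output falls by 5.77 %.

5.77 %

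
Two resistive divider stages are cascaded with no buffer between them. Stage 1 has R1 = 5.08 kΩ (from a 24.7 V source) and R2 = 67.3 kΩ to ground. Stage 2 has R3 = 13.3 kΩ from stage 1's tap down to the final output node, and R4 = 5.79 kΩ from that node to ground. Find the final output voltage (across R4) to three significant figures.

Stage 2 presents R3+R4 = 19.09 kΩ as a load on stage 1's tap.
Stage 1's lower leg becomes R2‖(R3+R4) = 14.87 kΩ, so V_mid = 24.7 × 14.87/19.95 = 18.41 V.
Stage 2 is itself unloaded: V_out = V_mid × R4/(R3+R4) = 18.41 × 5.79/19.09 = 5.58 V.

V_out ≈ 5.58 V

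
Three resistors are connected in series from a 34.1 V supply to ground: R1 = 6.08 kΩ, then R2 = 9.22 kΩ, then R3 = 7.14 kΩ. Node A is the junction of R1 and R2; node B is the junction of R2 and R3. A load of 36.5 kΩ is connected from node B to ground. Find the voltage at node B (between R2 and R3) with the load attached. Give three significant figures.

At node B, R3 is in parallel with the load: R3‖R_L = 5.972 kΩ.
Below node A the resistance is R2 + (R3‖R_L) = 15.19 kΩ, so V_A = 34.1 × 15.19/21.27 = 24.35 V.
Then V_B = V_A × (R3‖R_L)/(R2 + R3‖R_L) = 24.35 × 5.972/15.19 = 9.57 V.

V ≈ 9.57 V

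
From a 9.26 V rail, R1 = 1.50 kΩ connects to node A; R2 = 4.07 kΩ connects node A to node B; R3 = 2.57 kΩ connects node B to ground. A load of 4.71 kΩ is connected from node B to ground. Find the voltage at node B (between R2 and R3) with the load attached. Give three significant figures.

V ≈ 2.13 V

At node B, R3 is in parallel with the load: R3‖R_L = 1.663 kΩ.
Below node A the resistance is R2 + (R3‖R_L) = 5.733 kΩ, so V_A = 9.26 × 5.733/7.233 = 7.340 V.
Then V_B = V_A × (R3‖R_L)/(R2 + R3‖R_L) = 7.340 × 1.663/5.733 = 2.13 V.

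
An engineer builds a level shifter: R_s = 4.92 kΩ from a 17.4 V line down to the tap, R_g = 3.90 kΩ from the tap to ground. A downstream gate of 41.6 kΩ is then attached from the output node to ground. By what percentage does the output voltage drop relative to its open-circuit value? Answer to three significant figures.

4.97 %

The divider's output (Thévenin) resistance is R_s‖R_g = 2.176 kΩ.
Fractional drop under load = R_th/(R_th + R_L) = 2.176 / (2.176 + 41.6) = 0.04970.
So the output falls by 4.97 %.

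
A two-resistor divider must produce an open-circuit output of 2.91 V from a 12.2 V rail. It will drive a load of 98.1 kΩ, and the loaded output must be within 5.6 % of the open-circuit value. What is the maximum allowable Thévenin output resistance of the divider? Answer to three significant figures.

Loading drop = R_th/(R_th + R_L) ≤ 0.0560, so R_th ≤ R_L · ε/(1−ε) = 98.1 kΩ × 0.0560/0.9440 = 5.82 kΩ.
(Any R1, R2 with R2/(R1+R2) = 0.239 and R1‖R2 ≤ 5.82 kΩ will meet the spec.)

R_th ≤ 5.82 kΩ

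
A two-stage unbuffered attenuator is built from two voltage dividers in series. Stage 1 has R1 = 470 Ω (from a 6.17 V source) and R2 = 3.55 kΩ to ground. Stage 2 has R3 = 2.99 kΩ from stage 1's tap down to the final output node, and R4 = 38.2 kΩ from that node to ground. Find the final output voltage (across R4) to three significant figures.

Stage 2 presents R3+R4 = 41190 Ω as a load on stage 1's tap.
Stage 1's lower leg becomes R2‖(R3+R4) = 3268 Ω, so V_mid = 6.17 × 3268/3738 = 5.394 V.
Stage 2 is itself unloaded: V_out = V_mid × R4/(R3+R4) = 5.394 × 38200/41190 = 5.00 V.

V_out ≈ 5.00 V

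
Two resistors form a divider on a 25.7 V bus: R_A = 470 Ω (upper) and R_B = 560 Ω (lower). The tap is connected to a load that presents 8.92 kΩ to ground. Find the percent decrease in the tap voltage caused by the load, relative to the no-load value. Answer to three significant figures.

The divider's output (Thévenin) resistance is R_A‖R_B = 255.5 Ω.
Fractional drop under load = R_th/(R_th + R_L) = 255.5 / (255.5 + 8920) = 0.02785.
So the output falls by 2.78 %.

2.78 %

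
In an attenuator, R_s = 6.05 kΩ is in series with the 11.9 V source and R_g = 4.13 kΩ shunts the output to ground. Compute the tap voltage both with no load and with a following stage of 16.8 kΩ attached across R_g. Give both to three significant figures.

Unloaded: 4.83 V; loaded: 4.21 V

Open-circuit: V = 11.9 × 4.13/(6.05 + 4.13) = 4.83 V.
With the load, R_g becomes R_g‖R_L = 3.315 kΩ, so V = 11.9 × 3.315/9.365 = 4.21 V.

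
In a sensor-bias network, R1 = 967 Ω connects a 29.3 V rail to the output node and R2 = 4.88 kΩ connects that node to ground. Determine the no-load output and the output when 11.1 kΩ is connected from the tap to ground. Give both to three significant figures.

Open-circuit: V = 29.3 × 4880/(967 + 4880) = 24.5 V.
With the load, R2 becomes R2‖R_L = 3390 Ω, so V = 29.3 × 3390/4357 = 22.8 V.

Unloaded: 24.5 V; loaded: 22.8 V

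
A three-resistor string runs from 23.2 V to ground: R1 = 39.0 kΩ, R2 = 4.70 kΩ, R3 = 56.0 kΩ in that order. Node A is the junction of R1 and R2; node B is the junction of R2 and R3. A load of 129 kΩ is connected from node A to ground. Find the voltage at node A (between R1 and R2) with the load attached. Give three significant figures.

V ≈ 11.9 V

Below node A the series string R2+R3 = 60.70 kΩ sits in parallel with the 129 kΩ load: 41.28 kΩ.
V_A = 23.2 × 41.28/(39.0 + 41.28) = 11.9 V.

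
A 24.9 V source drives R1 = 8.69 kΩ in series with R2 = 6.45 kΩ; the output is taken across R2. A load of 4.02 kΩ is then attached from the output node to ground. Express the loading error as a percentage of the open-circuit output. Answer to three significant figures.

47.9 %

Unloaded V = 24.9 × 6.45/15.14 = 10.61 V.
Loaded: R2‖R_L = 2.477 kΩ, giving V = 24.9 × 2.477/11.17 = 5.522 V.
Drop = (10.61 − 5.522) / 10.61 = 47.9 %.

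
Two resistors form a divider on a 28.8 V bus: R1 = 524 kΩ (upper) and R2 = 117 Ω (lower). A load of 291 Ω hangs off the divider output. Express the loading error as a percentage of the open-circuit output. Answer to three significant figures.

28.7 %

The divider's output (Thévenin) resistance is R1‖R2 = 117.0 Ω.
Fractional drop under load = R_th/(R_th + R_L) = 117.0 / (117.0 + 291) = 0.2867.
So the output falls by 28.7 %.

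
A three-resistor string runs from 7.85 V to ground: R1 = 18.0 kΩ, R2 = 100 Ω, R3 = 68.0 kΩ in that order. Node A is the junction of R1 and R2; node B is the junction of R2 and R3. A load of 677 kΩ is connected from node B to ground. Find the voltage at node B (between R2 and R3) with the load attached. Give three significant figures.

V ≈ 6.07 V

At node B, R3 is in parallel with the load: R3‖R_L = 61790 Ω.
Below node A the resistance is R2 + (R3‖R_L) = 61890 Ω, so V_A = 7.85 × 61890/79890 = 6.081 V.
Then V_B = V_A × (R3‖R_L)/(R2 + R3‖R_L) = 6.081 × 61790/61890 = 6.07 V.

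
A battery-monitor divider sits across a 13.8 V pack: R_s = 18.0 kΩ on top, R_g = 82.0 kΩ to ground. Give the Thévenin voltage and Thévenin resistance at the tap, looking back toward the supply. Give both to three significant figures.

V_th = 11.3 V, R_th = 14.8 kΩ

V_th is the open-circuit tap voltage: 13.8 × 82.0/(18.0 + 82.0) = 11.3 V.
With the supply zeroed, R_s and R_g appear in parallel from the tap: R_th = R_s‖R_g = (18.0 × 82.0)/100.0 = 14.8 kΩ.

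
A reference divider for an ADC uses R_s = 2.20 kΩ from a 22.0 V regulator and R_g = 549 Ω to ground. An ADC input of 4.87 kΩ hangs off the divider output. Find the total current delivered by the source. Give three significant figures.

I ≈ 8.17 mA

R_g‖R_L = 493.4 Ω, so the source sees R_s + R_g‖R_L = 2693 Ω.
I = 22.0 V / 2693 Ω = 8.17 mA.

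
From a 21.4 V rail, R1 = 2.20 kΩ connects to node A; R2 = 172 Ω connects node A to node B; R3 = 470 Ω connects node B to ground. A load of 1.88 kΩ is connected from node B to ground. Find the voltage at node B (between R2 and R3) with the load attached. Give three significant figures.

V ≈ 2.93 V

At node B, R3 is in parallel with the load: R3‖R_L = 376.0 Ω.
Below node A the resistance is R2 + (R3‖R_L) = 548.0 Ω, so V_A = 21.4 × 548.0/2748 = 4.268 V.
Then V_B = V_A × (R3‖R_L)/(R2 + R3‖R_L) = 4.268 × 376.0/548.0 = 2.93 V.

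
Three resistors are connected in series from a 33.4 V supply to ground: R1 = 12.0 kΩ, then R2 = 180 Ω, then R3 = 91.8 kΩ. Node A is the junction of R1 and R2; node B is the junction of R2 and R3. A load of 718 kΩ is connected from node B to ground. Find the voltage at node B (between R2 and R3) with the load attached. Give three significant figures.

At node B, R3 is in parallel with the load: R3‖R_L = 81390 Ω.
Below node A the resistance is R2 + (R3‖R_L) = 81570 Ω, so V_A = 33.4 × 81570/93570 = 29.12 V.
Then V_B = V_A × (R3‖R_L)/(R2 + R3‖R_L) = 29.12 × 81390/81570 = 29.1 V.

V ≈ 29.1 V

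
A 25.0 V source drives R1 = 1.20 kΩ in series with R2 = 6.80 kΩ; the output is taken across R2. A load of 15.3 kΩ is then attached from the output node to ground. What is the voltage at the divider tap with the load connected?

V_out ≈ 19.9 V

The load sits in parallel with R2: R2‖R_L = (6.80 × 15.3) / (6.80 + 15.3) = 4.708 kΩ.
V_out = 25.0 × 4.708 / (1.20 + 4.708) = 25.0 × 4.708/5.908 = 19.9 V.
(Unloaded it would have been 21.2 V.)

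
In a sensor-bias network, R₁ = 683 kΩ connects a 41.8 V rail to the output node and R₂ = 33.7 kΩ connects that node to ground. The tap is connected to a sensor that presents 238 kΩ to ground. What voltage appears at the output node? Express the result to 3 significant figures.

V_out ≈ 1.73 V

The load sits in parallel with R₂: R₂‖R_L = (33.7 × 238) / (33.7 + 238) = 29.52 kΩ.
V_out = 41.8 × 29.52 / (683 + 29.52) = 41.8 × 29.52/712.5 = 1.73 V.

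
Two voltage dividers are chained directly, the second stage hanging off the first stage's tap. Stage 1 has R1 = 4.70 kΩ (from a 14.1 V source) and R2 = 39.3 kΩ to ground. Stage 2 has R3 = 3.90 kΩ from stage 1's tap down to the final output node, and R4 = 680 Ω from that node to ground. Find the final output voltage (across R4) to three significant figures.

Stage 2 presents R3+R4 = 4580 Ω as a load on stage 1's tap.
Stage 1's lower leg becomes R2‖(R3+R4) = 4102 Ω, so V_mid = 14.1 × 4102/8802 = 6.571 V.
Stage 2 is itself unloaded: V_out = V_mid × R4/(R3+R4) = 6.571 × 680/4580 = 0.976 V.

V_out ≈ 0.976 V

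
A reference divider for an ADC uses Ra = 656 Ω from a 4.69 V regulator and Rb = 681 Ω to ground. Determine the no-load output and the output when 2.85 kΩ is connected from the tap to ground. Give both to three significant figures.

Unloaded: 2.39 V; loaded: 2.14 V

Open-circuit: V = 4.69 × 681/(656 + 681) = 2.39 V.
With the load, Rb becomes Rb‖R_L = 549.7 Ω, so V = 4.69 × 549.7/1206 = 2.14 V.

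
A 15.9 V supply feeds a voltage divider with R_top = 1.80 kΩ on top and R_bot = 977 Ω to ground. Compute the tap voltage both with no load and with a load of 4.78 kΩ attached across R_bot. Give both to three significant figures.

Unloaded: 5.59 V; loaded: 4.94 V

Open-circuit: V = 15.9 × 977/(1800 + 977) = 5.59 V.
With the load, R_bot becomes R_bot‖R_L = 811.2 Ω, so V = 15.9 × 811.2/2611 = 4.94 V.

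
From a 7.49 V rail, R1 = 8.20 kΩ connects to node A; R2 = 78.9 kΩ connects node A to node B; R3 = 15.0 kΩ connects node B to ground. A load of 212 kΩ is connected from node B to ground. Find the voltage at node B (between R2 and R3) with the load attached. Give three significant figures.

V ≈ 1.04 V

At node B, R3 is in parallel with the load: R3‖R_L = 14.01 kΩ.
Below node A the resistance is R2 + (R3‖R_L) = 92.91 kΩ, so V_A = 7.49 × 92.91/101.1 = 6.883 V.
Then V_B = V_A × (R3‖R_L)/(R2 + R3‖R_L) = 6.883 × 14.01/92.91 = 1.04 V.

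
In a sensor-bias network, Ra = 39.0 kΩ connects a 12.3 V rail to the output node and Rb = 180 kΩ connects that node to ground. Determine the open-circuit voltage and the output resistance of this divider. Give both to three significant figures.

V_th = 10.1 V, R_th = 32.1 kΩ

V_th is the open-circuit tap voltage: 12.3 × 180/(39.0 + 180) = 10.1 V.
With the supply zeroed, Ra and Rb appear in parallel from the tap: R_th = Ra‖Rb = (39.0 × 180)/219.0 = 32.1 kΩ.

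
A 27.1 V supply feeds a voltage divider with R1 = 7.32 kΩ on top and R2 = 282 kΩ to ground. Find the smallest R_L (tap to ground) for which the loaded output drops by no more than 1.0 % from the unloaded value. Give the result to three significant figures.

R_L(min) ≈ 706 kΩ

Output resistance R_th = R1‖R2 = (7.32 × 282)/289.3 = 7.135 kΩ.
The fractional drop is R_th/(R_th + R_L); requiring this ≤ 0.0100 gives R_L ≥ R_th(1/0.0100 − 1) = 7.135 × 99.00 = 706 kΩ.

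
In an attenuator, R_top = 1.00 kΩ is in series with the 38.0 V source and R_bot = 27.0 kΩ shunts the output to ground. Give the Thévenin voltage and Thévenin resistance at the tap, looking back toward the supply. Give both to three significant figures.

V_th = 36.6 V, R_th = 964 Ω

V_th is the open-circuit tap voltage: 38.0 × 27.0/(1.00 + 27.0) = 36.6 V.
With the supply zeroed, R_top and R_bot appear in parallel from the tap: R_th = R_top‖R_bot = (1.00 × 27.0)/28.00 = 964 Ω.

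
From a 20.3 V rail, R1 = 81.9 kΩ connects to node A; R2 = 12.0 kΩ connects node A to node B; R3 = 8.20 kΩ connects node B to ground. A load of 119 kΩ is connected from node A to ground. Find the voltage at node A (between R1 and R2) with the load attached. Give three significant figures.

V ≈ 3.53 V

Below node A the series string R2+R3 = 20.20 kΩ sits in parallel with the 119 kΩ load: 17.27 kΩ.
V_A = 20.3 × 17.27/(81.9 + 17.27) = 3.53 V.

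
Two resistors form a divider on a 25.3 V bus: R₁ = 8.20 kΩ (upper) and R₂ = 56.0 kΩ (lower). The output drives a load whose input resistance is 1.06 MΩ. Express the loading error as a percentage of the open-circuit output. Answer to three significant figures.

The divider's output (Thévenin) resistance is R₁‖R₂ = 7.153 kΩ.
Fractional drop under load = R_th/(R_th + R_L) = 7.153 / (7.153 + 1060) = 0.006703.
So the output falls by 0.670 %.

0.670 %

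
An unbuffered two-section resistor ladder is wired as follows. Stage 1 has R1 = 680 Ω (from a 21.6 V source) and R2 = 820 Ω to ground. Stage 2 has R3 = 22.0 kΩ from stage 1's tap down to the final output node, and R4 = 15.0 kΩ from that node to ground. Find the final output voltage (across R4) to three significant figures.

Stage 2 presents R3+R4 = 37000 Ω as a load on stage 1's tap.
Stage 1's lower leg becomes R2‖(R3+R4) = 802.2 Ω, so V_mid = 21.6 × 802.2/1482 = 11.69 V.
Stage 2 is itself unloaded: V_out = V_mid × R4/(R3+R4) = 11.69 × 15000/37000 = 4.74 V.

V_out ≈ 4.74 V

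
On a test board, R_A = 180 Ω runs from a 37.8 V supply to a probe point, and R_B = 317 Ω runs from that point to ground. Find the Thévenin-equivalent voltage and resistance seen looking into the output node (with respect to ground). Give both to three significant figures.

V_th is the open-circuit tap voltage: 37.8 × 317/(180 + 317) = 24.1 V.
With the supply zeroed, R_A and R_B appear in parallel from the tap: R_th = R_A‖R_B = (180 × 317)/497.0 = 115 Ω.

V_th = 24.1 V, R_th = 115 Ω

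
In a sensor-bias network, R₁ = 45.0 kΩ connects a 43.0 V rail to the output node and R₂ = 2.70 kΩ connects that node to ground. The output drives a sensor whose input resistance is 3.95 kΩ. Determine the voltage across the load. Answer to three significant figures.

The load sits in parallel with R₂: R₂‖R_L = (2.70 × 3.95) / (2.70 + 3.95) = 1.604 kΩ.
V_out = 43.0 × 1.604 / (45.0 + 1.604) = 43.0 × 1.604/46.60 = 1.48 V.

V_out ≈ 1.48 V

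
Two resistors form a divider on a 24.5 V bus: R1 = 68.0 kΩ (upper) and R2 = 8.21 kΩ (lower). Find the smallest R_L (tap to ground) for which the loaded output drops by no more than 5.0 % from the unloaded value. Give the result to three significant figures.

R_L(min) ≈ 139 kΩ

Output resistance R_th = R1‖R2 = (68.0 × 8.21)/76.21 = 7.326 kΩ.
The fractional drop is R_th/(R_th + R_L); requiring this ≤ 0.0500 gives R_L ≥ R_th(1/0.0500 − 1) = 7.326 × 19.00 = 139 kΩ.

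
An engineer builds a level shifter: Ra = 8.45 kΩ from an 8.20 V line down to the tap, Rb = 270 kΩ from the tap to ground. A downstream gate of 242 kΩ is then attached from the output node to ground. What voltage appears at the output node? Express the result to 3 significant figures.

V_out ≈ 7.69 V

The load sits in parallel with Rb: Rb‖R_L = (270 × 242) / (270 + 242) = 127.6 kΩ.
V_out = 8.20 × 127.6 / (8.45 + 127.6) = 8.20 × 127.6/136.1 = 7.69 V.
(Unloaded it would have been 7.95 V.)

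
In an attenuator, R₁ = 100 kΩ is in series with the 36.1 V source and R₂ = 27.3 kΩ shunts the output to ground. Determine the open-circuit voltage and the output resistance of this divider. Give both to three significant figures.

V_th = 7.74 V, R_th = 21.4 kΩ

V_th is the open-circuit tap voltage: 36.1 × 27.3/(100 + 27.3) = 7.74 V.
With the supply zeroed, R₁ and R₂ appear in parallel from the tap: R_th = R₁‖R₂ = (100 × 27.3)/127.3 = 21.4 kΩ.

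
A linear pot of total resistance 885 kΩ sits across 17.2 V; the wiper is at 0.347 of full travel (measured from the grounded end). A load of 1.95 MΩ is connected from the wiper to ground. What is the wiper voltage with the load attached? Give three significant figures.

The wiper splits the pot into (1−α)R = 577.9 kΩ above and αR = 307.1 kΩ below.
Lower section ‖ load = 265.3 kΩ.
V_wiper = 17.2 × 265.3/(577.9 + 265.3) = 5.41 V.

V ≈ 5.41 V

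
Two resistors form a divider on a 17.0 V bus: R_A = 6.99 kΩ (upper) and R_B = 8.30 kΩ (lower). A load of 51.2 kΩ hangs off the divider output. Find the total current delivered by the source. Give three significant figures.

R_B‖R_L = 7.142 kΩ, so the source sees R_A + R_B‖R_L = 14.13 kΩ.
I = 17.0 V / 14.13 kΩ = 1.20 mA.

I ≈ 1.20 mA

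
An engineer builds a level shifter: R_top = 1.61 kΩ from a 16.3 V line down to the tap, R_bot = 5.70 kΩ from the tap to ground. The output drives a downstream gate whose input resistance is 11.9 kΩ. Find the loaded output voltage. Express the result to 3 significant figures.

The load sits in parallel with R_bot: R_bot‖R_L = (5.70 × 11.9) / (5.70 + 11.9) = 3.854 kΩ.
V_out = 16.3 × 3.854 / (1.61 + 3.854) = 16.3 × 3.854/5.464 = 11.5 V.
(Unloaded it would have been 12.7 V.)

V_out ≈ 11.5 V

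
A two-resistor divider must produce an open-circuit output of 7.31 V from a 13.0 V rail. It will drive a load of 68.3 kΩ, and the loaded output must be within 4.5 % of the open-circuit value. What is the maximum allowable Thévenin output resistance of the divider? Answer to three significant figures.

R_th ≤ 3.22 kΩ

Loading drop = R_th/(R_th + R_L) ≤ 0.0450, so R_th ≤ R_L · ε/(1−ε) = 68.3 kΩ × 0.0450/0.9550 = 3.22 kΩ.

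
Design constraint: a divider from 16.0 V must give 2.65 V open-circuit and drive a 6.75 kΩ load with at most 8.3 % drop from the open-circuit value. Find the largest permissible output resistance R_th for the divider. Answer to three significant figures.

Loading drop = R_th/(R_th + R_L) ≤ 0.0830, so R_th ≤ R_L · ε/(1−ε) = 6.75 kΩ × 0.0830/0.9170 = 611 Ω.

R_th ≤ 611 Ω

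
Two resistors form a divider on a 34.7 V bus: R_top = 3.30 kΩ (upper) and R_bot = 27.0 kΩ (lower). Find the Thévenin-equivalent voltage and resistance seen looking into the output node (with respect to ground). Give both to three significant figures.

V_th = 30.9 V, R_th = 2.94 kΩ

V_th is the open-circuit tap voltage: 34.7 × 27.0/(3.30 + 27.0) = 30.9 V.
With the supply zeroed, R_top and R_bot appear in parallel from the tap: R_th = R_top‖R_bot = (3.30 × 27.0)/30.30 = 2.94 kΩ.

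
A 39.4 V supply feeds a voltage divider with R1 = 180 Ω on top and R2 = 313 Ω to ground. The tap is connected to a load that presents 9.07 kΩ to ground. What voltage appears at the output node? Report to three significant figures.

V_out ≈ 24.7 V

The load sits in parallel with R2: R2‖R_L = (313 × 9070) / (313 + 9070) = 302.6 Ω.
V_out = 39.4 × 302.6 / (180 + 302.6) = 39.4 × 302.6/482.6 = 24.7 V.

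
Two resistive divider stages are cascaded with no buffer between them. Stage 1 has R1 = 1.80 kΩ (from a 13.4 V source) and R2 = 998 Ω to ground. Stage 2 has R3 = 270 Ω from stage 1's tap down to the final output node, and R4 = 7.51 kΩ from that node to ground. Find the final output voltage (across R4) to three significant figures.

V_out ≈ 4.26 V

Stage 2 presents R3+R4 = 7780 Ω as a load on stage 1's tap.
Stage 1's lower leg becomes R2‖(R3+R4) = 884.5 Ω, so V_mid = 13.4 × 884.5/2685 = 4.415 V.
Stage 2 is itself unloaded: V_out = V_mid × R4/(R3+R4) = 4.415 × 7510/7780 = 4.26 V.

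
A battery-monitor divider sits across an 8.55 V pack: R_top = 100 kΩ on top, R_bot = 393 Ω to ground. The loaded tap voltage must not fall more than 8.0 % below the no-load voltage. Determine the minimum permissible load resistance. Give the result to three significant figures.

Output resistance R_th = R_top‖R_bot = (100000 × 393)/100400 = 391.5 Ω.
The fractional drop is R_th/(R_th + R_L); requiring this ≤ 0.0800 gives R_L ≥ R_th(1/0.0800 − 1) = 391.5 × 11.50 = 4.50 kΩ.

R_L(min) ≈ 4.50 kΩ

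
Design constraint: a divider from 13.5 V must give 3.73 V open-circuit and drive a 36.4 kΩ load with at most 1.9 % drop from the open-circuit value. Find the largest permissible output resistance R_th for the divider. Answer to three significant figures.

Loading drop = R_th/(R_th + R_L) ≤ 0.0190, so R_th ≤ R_L · ε/(1−ε) = 36.4 kΩ × 0.0190/0.9810 = 705 Ω.
(Any R1, R2 with R2/(R1+R2) = 0.276 and R1‖R2 ≤ 705 Ω will meet the spec.)

R_th ≤ 705 Ω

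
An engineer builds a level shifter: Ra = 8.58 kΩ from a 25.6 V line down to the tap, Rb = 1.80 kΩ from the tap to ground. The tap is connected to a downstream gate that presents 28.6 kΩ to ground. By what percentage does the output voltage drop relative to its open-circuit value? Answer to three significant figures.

4.95 %

The divider's output (Thévenin) resistance is Ra‖Rb = 1.488 kΩ.
Fractional drop under load = R_th/(R_th + R_L) = 1.488 / (1.488 + 28.6) = 0.04945.
So the output falls by 4.95 %.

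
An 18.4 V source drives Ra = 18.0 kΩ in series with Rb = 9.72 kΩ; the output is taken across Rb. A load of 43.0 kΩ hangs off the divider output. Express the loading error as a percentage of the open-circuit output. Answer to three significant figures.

Unloaded V = 18.4 × 9.72/27.72 = 6.4519 V.
Loaded: Rb‖R_L = 7.928 kΩ, giving V = 18.4 × 7.928/25.93 = 5.6261 V.
Drop = (6.4519 − 5.6261) / 6.4519 = 12.8 %.

12.8 %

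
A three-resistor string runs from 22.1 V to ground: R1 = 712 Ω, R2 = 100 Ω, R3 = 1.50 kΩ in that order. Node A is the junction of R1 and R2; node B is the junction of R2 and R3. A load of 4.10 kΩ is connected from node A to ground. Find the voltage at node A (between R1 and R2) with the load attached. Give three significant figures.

Below node A the series string R2+R3 = 1600 Ω sits in parallel with the 4100 Ω load: 1151 Ω.
V_A = 22.1 × 1151/(712 + 1151) = 13.7 V.

V ≈ 13.7 V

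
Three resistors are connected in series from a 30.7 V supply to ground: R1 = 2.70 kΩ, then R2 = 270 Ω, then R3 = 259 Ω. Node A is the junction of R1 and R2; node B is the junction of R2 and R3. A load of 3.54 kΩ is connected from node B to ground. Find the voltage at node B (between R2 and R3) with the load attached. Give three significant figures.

V ≈ 2.31 V

At node B, R3 is in parallel with the load: R3‖R_L = 241.3 Ω.
Below node A the resistance is R2 + (R3‖R_L) = 511.3 Ω, so V_A = 30.7 × 511.3/3211 = 4.888 V.
Then V_B = V_A × (R3‖R_L)/(R2 + R3‖R_L) = 4.888 × 241.3/511.3 = 2.31 V.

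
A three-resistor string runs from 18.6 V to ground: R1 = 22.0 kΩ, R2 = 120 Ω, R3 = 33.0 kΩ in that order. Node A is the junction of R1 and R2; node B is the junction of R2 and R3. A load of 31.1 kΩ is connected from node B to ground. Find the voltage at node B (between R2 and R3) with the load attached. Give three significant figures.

V ≈ 7.81 V

At node B, R3 is in parallel with the load: R3‖R_L = 16010 Ω.
Below node A the resistance is R2 + (R3‖R_L) = 16130 Ω, so V_A = 18.6 × 16130/38130 = 7.869 V.
Then V_B = V_A × (R3‖R_L)/(R2 + R3‖R_L) = 7.869 × 16010/16130 = 7.81 V.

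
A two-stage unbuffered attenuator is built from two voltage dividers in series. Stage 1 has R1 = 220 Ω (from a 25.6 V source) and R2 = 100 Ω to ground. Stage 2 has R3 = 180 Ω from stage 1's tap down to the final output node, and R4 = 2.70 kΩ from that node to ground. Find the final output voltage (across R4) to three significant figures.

Stage 2 presents R3+R4 = 2880 Ω as a load on stage 1's tap.
Stage 1's lower leg becomes R2‖(R3+R4) = 96.64 Ω, so V_mid = 25.6 × 96.64/316.6 = 7.813 V.
Stage 2 is itself unloaded: V_out = V_mid × R4/(R3+R4) = 7.813 × 2700/2880 = 7.33 V.

V_out ≈ 7.33 V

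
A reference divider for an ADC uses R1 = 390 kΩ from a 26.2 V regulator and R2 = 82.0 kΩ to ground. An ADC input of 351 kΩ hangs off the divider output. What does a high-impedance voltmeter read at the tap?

The load sits in parallel with R2: R2‖R_L = (82.0 × 351) / (82.0 + 351) = 66.47 kΩ.
V_out = 26.2 × 66.47 / (390 + 66.47) = 26.2 × 66.47/456.5 = 3.82 V.

V_out ≈ 3.82 V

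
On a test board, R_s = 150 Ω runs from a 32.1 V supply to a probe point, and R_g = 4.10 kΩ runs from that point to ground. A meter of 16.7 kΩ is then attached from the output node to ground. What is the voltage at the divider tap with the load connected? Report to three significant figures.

The load sits in parallel with R_g: R_g‖R_L = (4100 × 16700) / (4100 + 16700) = 3292 Ω.
V_out = 32.1 × 3292 / (150 + 3292) = 32.1 × 3292/3442 = 30.7 V.

V_out ≈ 30.7 V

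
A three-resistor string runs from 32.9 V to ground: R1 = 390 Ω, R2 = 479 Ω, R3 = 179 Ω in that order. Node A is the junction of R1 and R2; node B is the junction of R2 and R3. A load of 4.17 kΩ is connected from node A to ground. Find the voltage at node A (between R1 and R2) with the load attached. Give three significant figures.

V ≈ 19.5 V

Below node A the series string R2+R3 = 658.0 Ω sits in parallel with the 4170 Ω load: 568.3 Ω.
V_A = 32.9 × 568.3/(390 + 568.3) = 19.5 V.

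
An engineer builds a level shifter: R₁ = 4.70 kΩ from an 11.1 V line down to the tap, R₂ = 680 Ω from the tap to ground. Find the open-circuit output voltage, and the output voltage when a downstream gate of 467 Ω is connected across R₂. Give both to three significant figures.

Open-circuit: V = 11.1 × 680/(4700 + 680) = 1.40 V.
With the load, R₂ becomes R₂‖R_L = 276.9 Ω, so V = 11.1 × 276.9/4977 = 0.617 V.

Unloaded: 1.40 V; loaded: 0.617 V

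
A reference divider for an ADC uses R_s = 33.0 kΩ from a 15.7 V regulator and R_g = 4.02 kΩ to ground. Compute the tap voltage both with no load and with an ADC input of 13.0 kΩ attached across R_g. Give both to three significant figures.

Unloaded: 1.70 V; loaded: 1.34 V

Open-circuit: V = 15.7 × 4.02/(33.0 + 4.02) = 1.70 V.
With the load, R_g becomes R_g‖R_L = 3.071 kΩ, so V = 15.7 × 3.071/36.07 = 1.34 V.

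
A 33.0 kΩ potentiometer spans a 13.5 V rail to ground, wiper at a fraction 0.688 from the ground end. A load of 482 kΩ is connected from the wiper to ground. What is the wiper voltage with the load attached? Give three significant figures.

V ≈ 9.15 V

The wiper splits the pot into (1−α)R = 10.30 kΩ above and αR = 22.70 kΩ below.
Lower section ‖ load = 21.68 kΩ.
V_wiper = 13.5 × 21.68/(10.30 + 21.68) = 9.15 V.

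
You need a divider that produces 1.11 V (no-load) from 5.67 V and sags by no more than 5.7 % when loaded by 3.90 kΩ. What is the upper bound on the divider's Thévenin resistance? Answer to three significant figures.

Loading drop = R_th/(R_th + R_L) ≤ 0.0570, so R_th ≤ R_L · ε/(1−ε) = 3.90 kΩ × 0.0570/0.9430 = 236 Ω.

R_th ≤ 236 Ω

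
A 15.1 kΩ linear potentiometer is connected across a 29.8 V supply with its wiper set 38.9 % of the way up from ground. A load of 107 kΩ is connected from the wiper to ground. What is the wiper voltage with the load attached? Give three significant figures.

V ≈ 11.2 V

The wiper splits the pot into (1−α)R = 9.226 kΩ above and αR = 5.874 kΩ below.
Lower section ‖ load = 5.568 kΩ.
V_wiper = 29.8 × 5.568/(9.226 + 5.568) = 11.2 V.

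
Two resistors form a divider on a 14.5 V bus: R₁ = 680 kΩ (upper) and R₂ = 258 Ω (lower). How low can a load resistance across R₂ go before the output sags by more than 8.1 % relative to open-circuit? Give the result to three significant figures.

Output resistance R_th = R₁‖R₂ = (680000 × 258)/680300 = 257.9 Ω.
The fractional drop is R_th/(R_th + R_L); requiring this ≤ 0.0810 gives R_L ≥ R_th(1/0.0810 − 1) = 257.9 × 11.35 = 2.93 kΩ.

R_L(min) ≈ 2.93 kΩ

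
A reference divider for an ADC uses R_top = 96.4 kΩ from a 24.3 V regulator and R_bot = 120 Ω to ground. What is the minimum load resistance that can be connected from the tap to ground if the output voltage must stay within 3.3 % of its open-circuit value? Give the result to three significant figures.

Output resistance R_th = R_top‖R_bot = (96400 × 120)/96520 = 119.9 Ω.
The fractional drop is R_th/(R_th + R_L); requiring this ≤ 0.0330 gives R_L ≥ R_th(1/0.0330 − 1) = 119.9 × 29.30 = 3.51 kΩ.

R_L(min) ≈ 3.51 kΩ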